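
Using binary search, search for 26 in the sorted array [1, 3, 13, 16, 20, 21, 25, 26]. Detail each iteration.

Binary search for 26 in [1, 3, 13, 16, 20, 21, 25, 26]:

lo=0, hi=7, mid=3, arr[mid]=16 -> 16 < 26, search right half
lo=4, hi=7, mid=5, arr[mid]=21 -> 21 < 26, search right half
lo=6, hi=7, mid=6, arr[mid]=25 -> 25 < 26, search right half
lo=7, hi=7, mid=7, arr[mid]=26 -> Found target at index 7!

Binary search finds 26 at index 7 after 4 comparisons. The search repeatedly halves the search space by comparing with the middle element.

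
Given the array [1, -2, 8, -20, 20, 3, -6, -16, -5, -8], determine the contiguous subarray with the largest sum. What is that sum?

Using Kadane's algorithm on [1, -2, 8, -20, 20, 3, -6, -16, -5, -8]:

Scanning through the array:
Position 1 (value -2): max_ending_here = -1, max_so_far = 1
Position 2 (value 8): max_ending_here = 8, max_so_far = 8
Position 3 (value -20): max_ending_here = -12, max_so_far = 8
Position 4 (value 20): max_ending_here = 20, max_so_far = 20
Position 5 (value 3): max_ending_here = 23, max_so_far = 23
Position 6 (value -6): max_ending_here = 17, max_so_far = 23
Position 7 (value -16): max_ending_here = 1, max_so_far = 23
Position 8 (value -5): max_ending_here = -4, max_so_far = 23
Position 9 (value -8): max_ending_here = -8, max_so_far = 23

Maximum subarray: [20, 3]
Maximum sum: 23

The maximum subarray is [20, 3] with sum 23. This subarray runs from index 4 to index 5.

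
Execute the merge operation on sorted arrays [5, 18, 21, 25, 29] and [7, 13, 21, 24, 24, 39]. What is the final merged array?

Merging process:

Compare 5 vs 7: take 5 from left. Merged: [5]
Compare 18 vs 7: take 7 from right. Merged: [5, 7]
Compare 18 vs 13: take 13 from right. Merged: [5, 7, 13]
Compare 18 vs 21: take 18 from left. Merged: [5, 7, 13, 18]
Compare 21 vs 21: take 21 from left. Merged: [5, 7, 13, 18, 21]
Compare 25 vs 21: take 21 from right. Merged: [5, 7, 13, 18, 21, 21]
Compare 25 vs 24: take 24 from right. Merged: [5, 7, 13, 18, 21, 21, 24]
Compare 25 vs 24: take 24 from right. Merged: [5, 7, 13, 18, 21, 21, 24, 24]
Compare 25 vs 39: take 25 from left. Merged: [5, 7, 13, 18, 21, 21, 24, 24, 25]
Compare 29 vs 39: take 29 from left. Merged: [5, 7, 13, 18, 21, 21, 24, 24, 25, 29]
Append remaining from right: [39]. Merged: [5, 7, 13, 18, 21, 21, 24, 24, 25, 29, 39]

Final merged array: [5, 7, 13, 18, 21, 21, 24, 24, 25, 29, 39]
Total comparisons: 10

The merged array is [5, 7, 13, 18, 21, 21, 24, 24, 25, 29, 39], requiring 10 comparisons. The merge step runs in O(n) time where n is the total number of elements.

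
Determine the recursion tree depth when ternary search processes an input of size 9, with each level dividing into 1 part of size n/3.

For divide and conquer with division factor 3:

Problem sizes at each level:
Level 0: 9
Level 1: 3
Level 2: 1

The root is level 0 and the size-1 base case is level 2 (the tree spans levels 0 through 2, i.e. 3 levels counting the root), so the depth is the number of divisions: log_3(9) = 2

The recursion tree depth is log_3(9) = 2. At each level, the problem size is divided by 3, so it takes 2 divisions to reduce to a base case of size 1. The algorithm makes 1 recursive call at each level.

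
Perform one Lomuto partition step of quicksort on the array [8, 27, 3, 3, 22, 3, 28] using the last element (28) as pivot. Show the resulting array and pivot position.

Lomuto partition with pivot = 28:

Initial array: [8, 27, 3, 3, 22, 3, 28]

arr[0]=8 <= 28: swap with position 0, array becomes [8, 27, 3, 3, 22, 3, 28]
arr[1]=27 <= 28: swap with position 1, array becomes [8, 27, 3, 3, 22, 3, 28]
arr[2]=3 <= 28: swap with position 2, array becomes [8, 27, 3, 3, 22, 3, 28]
arr[3]=3 <= 28: swap with position 3, array becomes [8, 27, 3, 3, 22, 3, 28]
arr[4]=22 <= 28: swap with position 4, array becomes [8, 27, 3, 3, 22, 3, 28]
arr[5]=3 <= 28: swap with position 5, array becomes [8, 27, 3, 3, 22, 3, 28]

Place pivot at position 6: [8, 27, 3, 3, 22, 3, 28]
Pivot position: 6

After partitioning with pivot 28, the array becomes [8, 27, 3, 3, 22, 3, 28]. The pivot is placed at index 6. All elements to the left of the pivot are <= 28, and all elements to the right are > 28.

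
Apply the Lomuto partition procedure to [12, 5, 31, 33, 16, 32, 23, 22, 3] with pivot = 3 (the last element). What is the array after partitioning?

Lomuto partition with pivot = 3:

Initial array: [12, 5, 31, 33, 16, 32, 23, 22, 3]

arr[0]=12 > 3: no swap
arr[1]=5 > 3: no swap
arr[2]=31 > 3: no swap
arr[3]=33 > 3: no swap
arr[4]=16 > 3: no swap
arr[5]=32 > 3: no swap
arr[6]=23 > 3: no swap
arr[7]=22 > 3: no swap

Place pivot at position 0: [3, 5, 31, 33, 16, 32, 23, 22, 12]
Pivot position: 0

After partitioning with pivot 3, the array becomes [3, 5, 31, 33, 16, 32, 23, 22, 12]. The pivot is placed at index 0. All elements to the left of the pivot are <= 3, and all elements to the right are > 3.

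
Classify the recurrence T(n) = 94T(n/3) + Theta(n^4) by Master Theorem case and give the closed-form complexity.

Master Theorem for T(n) = 94T(n/3) + O(n^4):

a = 94, b = 3, c = 4
log_b(a) = log_3(94) = 4.1355

Case 1: c = 4 < log_3(94) = 4.1355
T(n) = O(n^(log_3 94))

For T(n) = 94T(n/3) + O(n^4): log_3(94) = 4.1355. This is Case 1 of the Master Theorem (c < log_b(a), work dominated by leaves), giving O(n^(log_3 94)).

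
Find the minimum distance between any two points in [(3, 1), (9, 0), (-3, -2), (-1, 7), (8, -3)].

Computing all pairwise distances among 5 points:

d((3, 1), (9, 0)) = 6.0828
d((3, 1), (-3, -2)) = 6.7082
d((3, 1), (-1, 7)) = 7.2111
d((3, 1), (8, -3)) = 6.4031
d((9, 0), (-3, -2)) = 12.1655
d((9, 0), (-1, 7)) = 12.2066
d((9, 0), (8, -3)) = 3.1623 <-- minimum
d((-3, -2), (-1, 7)) = 9.2195
d((-3, -2), (8, -3)) = 11.0454
d((-1, 7), (8, -3)) = 13.4536

Closest pair: (9, 0) and (8, -3) with distance 3.1623

The closest pair is (9, 0) and (8, -3) with Euclidean distance 3.1623. For 5 points, brute-force pairwise comparison is shown above. For large n, the divide-and-conquer algorithm (sort by x, recurse on halves, check the dividing strip) achieves O(n log n).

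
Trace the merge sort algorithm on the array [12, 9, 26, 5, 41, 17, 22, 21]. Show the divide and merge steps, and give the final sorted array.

Merge sort trace:

Split: [12, 9, 26, 5, 41, 17, 22, 21] -> [12, 9, 26, 5] and [41, 17, 22, 21]
  Split: [12, 9, 26, 5] -> [12, 9] and [26, 5]
    Split: [12, 9] -> [12] and [9]
    Merge: [12] + [9] -> [9, 12]
    Split: [26, 5] -> [26] and [5]
    Merge: [26] + [5] -> [5, 26]
  Merge: [9, 12] + [5, 26] -> [5, 9, 12, 26]
  Split: [41, 17, 22, 21] -> [41, 17] and [22, 21]
    Split: [41, 17] -> [41] and [17]
    Merge: [41] + [17] -> [17, 41]
    Split: [22, 21] -> [22] and [21]
    Merge: [22] + [21] -> [21, 22]
  Merge: [17, 41] + [21, 22] -> [17, 21, 22, 41]
Merge: [5, 9, 12, 26] + [17, 21, 22, 41] -> [5, 9, 12, 17, 21, 22, 26, 41]

Final sorted array: [5, 9, 12, 17, 21, 22, 26, 41]

The merge sort proceeds by recursively splitting the array and merging sorted halves.
After all merges, the sorted array is [5, 9, 12, 17, 21, 22, 26, 41].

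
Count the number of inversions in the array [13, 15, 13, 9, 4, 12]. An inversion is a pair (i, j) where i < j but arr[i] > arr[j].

Finding inversions in [13, 15, 13, 9, 4, 12]:

(0, 3): arr[0]=13 > arr[3]=9
(0, 4): arr[0]=13 > arr[4]=4
(0, 5): arr[0]=13 > arr[5]=12
(1, 2): arr[1]=15 > arr[2]=13
(1, 3): arr[1]=15 > arr[3]=9
(1, 4): arr[1]=15 > arr[4]=4
(1, 5): arr[1]=15 > arr[5]=12
(2, 3): arr[2]=13 > arr[3]=9
(2, 4): arr[2]=13 > arr[4]=4
(2, 5): arr[2]=13 > arr[5]=12
(3, 4): arr[3]=9 > arr[4]=4

Total inversions: 11

The array has 11 inversion(s): (0,3), (0,4), (0,5), (1,2), (1,3), (1,4), (1,5), (2,3), (2,4), (2,5), (3,4). Each pair (i,j) satisfies i < j and arr[i] > arr[j].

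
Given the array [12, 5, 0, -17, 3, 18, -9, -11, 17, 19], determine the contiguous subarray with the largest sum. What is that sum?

Using Kadane's algorithm on [12, 5, 0, -17, 3, 18, -9, -11, 17, 19]:

Scanning through the array:
Position 1 (value 5): max_ending_here = 17, max_so_far = 17
Position 2 (value 0): max_ending_here = 17, max_so_far = 17
Position 3 (value -17): max_ending_here = 0, max_so_far = 17
Position 4 (value 3): max_ending_here = 3, max_so_far = 17
Position 5 (value 18): max_ending_here = 21, max_so_far = 21
Position 6 (value -9): max_ending_here = 12, max_so_far = 21
Position 7 (value -11): max_ending_here = 1, max_so_far = 21
Position 8 (value 17): max_ending_here = 18, max_so_far = 21
Position 9 (value 19): max_ending_here = 37, max_so_far = 37

Maximum subarray: [12, 5, 0, -17, 3, 18, -9, -11, 17, 19]
Maximum sum: 37

The maximum subarray is [12, 5, 0, -17, 3, 18, -9, -11, 17, 19] with sum 37. This subarray runs from index 0 to index 9.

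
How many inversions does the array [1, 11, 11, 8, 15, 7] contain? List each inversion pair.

Finding inversions in [1, 11, 11, 8, 15, 7]:

(1, 3): arr[1]=11 > arr[3]=8
(1, 5): arr[1]=11 > arr[5]=7
(2, 3): arr[2]=11 > arr[3]=8
(2, 5): arr[2]=11 > arr[5]=7
(3, 5): arr[3]=8 > arr[5]=7
(4, 5): arr[4]=15 > arr[5]=7

Total inversions: 6

The array has 6 inversion(s): (1,3), (1,5), (2,3), (2,5), (3,5), (4,5). Each pair (i,j) satisfies i < j and arr[i] > arr[j].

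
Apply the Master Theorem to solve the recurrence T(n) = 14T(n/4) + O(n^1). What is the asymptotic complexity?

Master Theorem for T(n) = 14T(n/4) + O(n^1):

a = 14, b = 4, c = 1
log_b(a) = log_4(14) = 1.9037

Case 1: c = 1 < log_4(14) = 1.9037
T(n) = O(n^(log_4 14))

For T(n) = 14T(n/4) + O(n^1): log_4(14) = 1.9037. This is Case 1 of the Master Theorem (c < log_b(a), work dominated by leaves), giving O(n^(log_4 14)).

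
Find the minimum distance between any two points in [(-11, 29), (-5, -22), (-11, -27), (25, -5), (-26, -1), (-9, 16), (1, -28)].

Computing all pairwise distances among 7 points:

d((-11, 29), (-5, -22)) = 51.3517
d((-11, 29), (-11, -27)) = 56.0
d((-11, 29), (25, -5)) = 49.5177
d((-11, 29), (-26, -1)) = 33.541
d((-11, 29), (-9, 16)) = 13.1529
d((-11, 29), (1, -28)) = 58.2495
d((-5, -22), (-11, -27)) = 7.8102 <-- minimum
d((-5, -22), (25, -5)) = 34.4819
d((-5, -22), (-26, -1)) = 29.6985
d((-5, -22), (-9, 16)) = 38.2099
d((-5, -22), (1, -28)) = 8.4853
d((-11, -27), (25, -5)) = 42.19
d((-11, -27), (-26, -1)) = 30.0167
d((-11, -27), (-9, 16)) = 43.0465
d((-11, -27), (1, -28)) = 12.0416
d((25, -5), (-26, -1)) = 51.1566
d((25, -5), (-9, 16)) = 39.9625
d((25, -5), (1, -28)) = 33.2415
d((-26, -1), (-9, 16)) = 24.0416
d((-26, -1), (1, -28)) = 38.1838
d((-9, 16), (1, -28)) = 45.1221

Closest pair: (-5, -22) and (-11, -27) with distance 7.8102

The closest pair is (-5, -22) and (-11, -27) with Euclidean distance 7.8102. For 7 points, brute-force pairwise comparison is shown above. For large n, the divide-and-conquer algorithm (sort by x, recurse on halves, check the dividing strip) achieves O(n log n).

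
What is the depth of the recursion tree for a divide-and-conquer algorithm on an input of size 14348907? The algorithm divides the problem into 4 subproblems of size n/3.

For divide and conquer with division factor 3:

Problem sizes at each level:
Level 0: 14348907
Level 1: 4782969
Level 2: 1594323
Level 3: 531441
Level 4: 177147
Level 5: 59049
Level 6: 19683
Level 7: 6561
Level 8: 2187
Level 9: 729
Level 10: 243
Level 11: 81
Level 12: 27
Level 13: 9
Level 14: 3
Level 15: 1

The root is level 0 and the size-1 base case is level 15 (the tree spans levels 0 through 15, i.e. 16 levels counting the root), so the depth is the number of divisions: log_3(14348907) = 15

The recursion tree depth is log_3(14348907) = 15. At each level, the problem size is divided by 3, so it takes 15 divisions to reduce to a base case of size 1. The algorithm makes 4 recursive calls at each level.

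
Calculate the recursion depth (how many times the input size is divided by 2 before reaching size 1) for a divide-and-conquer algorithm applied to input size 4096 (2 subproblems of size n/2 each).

For divide and conquer with division factor 2:

Problem sizes at each level:
Level 0: 4096
Level 1: 2048
Level 2: 1024
Level 3: 512
Level 4: 256
Level 5: 128
Level 6: 64
Level 7: 32
Level 8: 16
Level 9: 8
Level 10: 4
Level 11: 2
Level 12: 1

The root is level 0 and the size-1 base case is level 12 (the tree spans levels 0 through 12, i.e. 13 levels counting the root), so the depth is the number of divisions: log_2(4096) = 12

The recursion tree depth is log_2(4096) = 12. At each level, the problem size is divided by 2, so it takes 12 divisions to reduce to a base case of size 1. The algorithm makes 2 recursive calls at each level.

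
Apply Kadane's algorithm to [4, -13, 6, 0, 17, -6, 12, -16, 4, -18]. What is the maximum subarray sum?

Using Kadane's algorithm on [4, -13, 6, 0, 17, -6, 12, -16, 4, -18]:

Scanning through the array:
Position 1 (value -13): max_ending_here = -9, max_so_far = 4
Position 2 (value 6): max_ending_here = 6, max_so_far = 6
Position 3 (value 0): max_ending_here = 6, max_so_far = 6
Position 4 (value 17): max_ending_here = 23, max_so_far = 23
Position 5 (value -6): max_ending_here = 17, max_so_far = 23
Position 6 (value 12): max_ending_here = 29, max_so_far = 29
Position 7 (value -16): max_ending_here = 13, max_so_far = 29
Position 8 (value 4): max_ending_here = 17, max_so_far = 29
Position 9 (value -18): max_ending_here = -1, max_so_far = 29

Maximum subarray: [6, 0, 17, -6, 12]
Maximum sum: 29

The maximum subarray is [6, 0, 17, -6, 12] with sum 29. This subarray runs from index 2 to index 6.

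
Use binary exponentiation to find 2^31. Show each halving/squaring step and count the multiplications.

Computing 2^31 by squaring (build up from 2^1; each line after the first costs one multiplication):

2^1 = 2
2^2 = (2^1)^2 = 2^2 = 4
2^3 = 2 * 2^2 = 2 * 4 = 8
2^6 = (2^3)^2 = 8^2 = 64
2^7 = 2 * 2^6 = 2 * 64 = 128
2^14 = (2^7)^2 = 128^2 = 16384
2^15 = 2 * 2^14 = 2 * 16384 = 32768
2^30 = (2^15)^2 = 32768^2 = 1073741824
2^31 = 2 * 2^30 = 2 * 1073741824 = 2147483648

Result: 2147483648
Multiplications needed: 8 (8 lines after 2^1)

2^31 = 2147483648. Using exponentiation by squaring, this requires 8 multiplications. The key idea: if the exponent is even, square the half-power; if odd, multiply by the base once.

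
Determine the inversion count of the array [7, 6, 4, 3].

Finding inversions in [7, 6, 4, 3]:

(0, 1): arr[0]=7 > arr[1]=6
(0, 2): arr[0]=7 > arr[2]=4
(0, 3): arr[0]=7 > arr[3]=3
(1, 2): arr[1]=6 > arr[2]=4
(1, 3): arr[1]=6 > arr[3]=3
(2, 3): arr[2]=4 > arr[3]=3

Total inversions: 6

The array has 6 inversion(s): (0,1), (0,2), (0,3), (1,2), (1,3), (2,3). Each pair (i,j) satisfies i < j and arr[i] > arr[j].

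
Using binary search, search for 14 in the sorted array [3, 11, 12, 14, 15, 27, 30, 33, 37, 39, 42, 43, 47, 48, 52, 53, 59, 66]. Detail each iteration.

Binary search for 14 in [3, 11, 12, 14, 15, 27, 30, 33, 37, 39, 42, 43, 47, 48, 52, 53, 59, 66]:

lo=0, hi=17, mid=8, arr[mid]=37 -> 37 > 14, search left half
lo=0, hi=7, mid=3, arr[mid]=14 -> Found target at index 3!

Binary search finds 14 at index 3 after 2 comparisons. The search repeatedly halves the search space by comparing with the middle element.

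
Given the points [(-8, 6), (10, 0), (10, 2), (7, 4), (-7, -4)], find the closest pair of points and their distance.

Computing all pairwise distances among 5 points:

d((-8, 6), (10, 0)) = 18.9737
d((-8, 6), (10, 2)) = 18.4391
d((-8, 6), (7, 4)) = 15.1327
d((-8, 6), (-7, -4)) = 10.0499
d((10, 0), (10, 2)) = 2.0 <-- minimum
d((10, 0), (7, 4)) = 5.0
d((10, 0), (-7, -4)) = 17.4642
d((10, 2), (7, 4)) = 3.6056
d((10, 2), (-7, -4)) = 18.0278
d((7, 4), (-7, -4)) = 16.1245

Closest pair: (10, 0) and (10, 2) with distance 2.0

The closest pair is (10, 0) and (10, 2) with Euclidean distance 2.0. For 5 points, brute-force pairwise comparison is shown above. For large n, the divide-and-conquer algorithm (sort by x, recurse on halves, check the dividing strip) achieves O(n log n).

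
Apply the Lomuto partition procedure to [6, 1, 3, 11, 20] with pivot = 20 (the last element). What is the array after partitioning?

Lomuto partition with pivot = 20:

Initial array: [6, 1, 3, 11, 20]

arr[0]=6 <= 20: swap with position 0, array becomes [6, 1, 3, 11, 20]
arr[1]=1 <= 20: swap with position 1, array becomes [6, 1, 3, 11, 20]
arr[2]=3 <= 20: swap with position 2, array becomes [6, 1, 3, 11, 20]
arr[3]=11 <= 20: swap with position 3, array becomes [6, 1, 3, 11, 20]

Place pivot at position 4: [6, 1, 3, 11, 20]
Pivot position: 4

After partitioning with pivot 20, the array becomes [6, 1, 3, 11, 20]. The pivot is placed at index 4. All elements to the left of the pivot are <= 20, and all elements to the right are > 20.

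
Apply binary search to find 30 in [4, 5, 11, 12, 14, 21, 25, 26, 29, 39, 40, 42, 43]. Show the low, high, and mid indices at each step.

Binary search for 30 in [4, 5, 11, 12, 14, 21, 25, 26, 29, 39, 40, 42, 43]:

lo=0, hi=12, mid=6, arr[mid]=25 -> 25 < 30, search right half
lo=7, hi=12, mid=9, arr[mid]=39 -> 39 > 30, search left half
lo=7, hi=8, mid=7, arr[mid]=26 -> 26 < 30, search right half
lo=8, hi=8, mid=8, arr[mid]=29 -> 29 < 30, search right half
lo=9 > hi=8, target 30 not found

Binary search determines that 30 is not in the array after 4 comparisons. The search space was exhausted without finding the target.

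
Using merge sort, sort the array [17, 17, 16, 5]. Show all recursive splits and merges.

Merge sort trace:

Split: [17, 17, 16, 5] -> [17, 17] and [16, 5]
  Split: [17, 17] -> [17] and [17]
  Merge: [17] + [17] -> [17, 17]
  Split: [16, 5] -> [16] and [5]
  Merge: [16] + [5] -> [5, 16]
Merge: [17, 17] + [5, 16] -> [5, 16, 17, 17]

Final sorted array: [5, 16, 17, 17]

The merge sort proceeds by recursively splitting the array and merging sorted halves.
After all merges, the sorted array is [5, 16, 17, 17].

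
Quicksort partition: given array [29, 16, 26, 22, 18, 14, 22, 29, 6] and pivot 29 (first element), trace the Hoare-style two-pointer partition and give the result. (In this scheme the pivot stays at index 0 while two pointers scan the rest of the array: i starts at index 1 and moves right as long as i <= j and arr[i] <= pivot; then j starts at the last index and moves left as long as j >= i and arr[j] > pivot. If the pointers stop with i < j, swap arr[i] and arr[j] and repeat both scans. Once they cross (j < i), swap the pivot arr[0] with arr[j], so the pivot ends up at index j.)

Hoare-style two-pointer partition with pivot = 29:

Initial array: [29, 16, 26, 22, 18, 14, 22, 29, 6]

Pointers start at i = 1, j = 8.
i ends at 9, j ends at 8: the pointers have crossed (j < i), so scanning stops.

Swap pivot arr[0] with arr[8] to place pivot at position 8: [6, 16, 26, 22, 18, 14, 22, 29, 29]
Pivot position: 8

After partitioning with pivot 29, the array becomes [6, 16, 26, 22, 18, 14, 22, 29, 29]. The pivot is placed at index 8. All elements to the left of the pivot are <= 29, and all elements to the right are > 29.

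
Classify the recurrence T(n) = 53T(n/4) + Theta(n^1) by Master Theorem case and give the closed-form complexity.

Master Theorem for T(n) = 53T(n/4) + O(n^1):

a = 53, b = 4, c = 1
log_b(a) = log_4(53) = 2.8640

Case 1: c = 1 < log_4(53) = 2.8640
T(n) = O(n^(log_4 53))

For T(n) = 53T(n/4) + O(n^1): log_4(53) = 2.8640. This is Case 1 of the Master Theorem (c < log_b(a), work dominated by leaves), giving O(n^(log_4 53)).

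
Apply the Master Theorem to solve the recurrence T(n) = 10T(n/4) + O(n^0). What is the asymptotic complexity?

Master Theorem for T(n) = 10T(n/4) + O(n^0):

a = 10, b = 4, c = 0
log_b(a) = log_4(10) = 1.6610

Case 1: c = 0 < log_4(10) = 1.6610
T(n) = O(n^(log_4 10))

For T(n) = 10T(n/4) + O(n^0): log_4(10) = 1.6610. This is Case 1 of the Master Theorem (c < log_b(a), work dominated by leaves), giving O(n^(log_4 10)).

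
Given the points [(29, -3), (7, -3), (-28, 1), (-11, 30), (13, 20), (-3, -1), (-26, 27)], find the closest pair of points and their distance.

Computing all pairwise distances among 7 points:

d((29, -3), (7, -3)) = 22.0
d((29, -3), (-28, 1)) = 57.1402
d((29, -3), (-11, 30)) = 51.8556
d((29, -3), (13, 20)) = 28.0179
d((29, -3), (-3, -1)) = 32.0624
d((29, -3), (-26, 27)) = 62.6498
d((7, -3), (-28, 1)) = 35.2278
d((7, -3), (-11, 30)) = 37.5899
d((7, -3), (13, 20)) = 23.7697
d((7, -3), (-3, -1)) = 10.198 <-- minimum
d((7, -3), (-26, 27)) = 44.5982
d((-28, 1), (-11, 30)) = 33.6155
d((-28, 1), (13, 20)) = 45.1885
d((-28, 1), (-3, -1)) = 25.0799
d((-28, 1), (-26, 27)) = 26.0768
d((-11, 30), (13, 20)) = 26.0
d((-11, 30), (-3, -1)) = 32.0156
d((-11, 30), (-26, 27)) = 15.2971
d((13, 20), (-3, -1)) = 26.4008
d((13, 20), (-26, 27)) = 39.6232
d((-3, -1), (-26, 27)) = 36.2353

Closest pair: (7, -3) and (-3, -1) with distance 10.198

The closest pair is (7, -3) and (-3, -1) with Euclidean distance 10.198. For 7 points, brute-force pairwise comparison is shown above. For large n, the divide-and-conquer algorithm (sort by x, recurse on halves, check the dividing strip) achieves O(n log n).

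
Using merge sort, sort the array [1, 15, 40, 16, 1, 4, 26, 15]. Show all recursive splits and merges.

Merge sort trace:

Split: [1, 15, 40, 16, 1, 4, 26, 15] -> [1, 15, 40, 16] and [1, 4, 26, 15]
  Split: [1, 15, 40, 16] -> [1, 15] and [40, 16]
    Split: [1, 15] -> [1] and [15]
    Merge: [1] + [15] -> [1, 15]
    Split: [40, 16] -> [40] and [16]
    Merge: [40] + [16] -> [16, 40]
  Merge: [1, 15] + [16, 40] -> [1, 15, 16, 40]
  Split: [1, 4, 26, 15] -> [1, 4] and [26, 15]
    Split: [1, 4] -> [1] and [4]
    Merge: [1] + [4] -> [1, 4]
    Split: [26, 15] -> [26] and [15]
    Merge: [26] + [15] -> [15, 26]
  Merge: [1, 4] + [15, 26] -> [1, 4, 15, 26]
Merge: [1, 15, 16, 40] + [1, 4, 15, 26] -> [1, 1, 4, 15, 15, 16, 26, 40]

Final sorted array: [1, 1, 4, 15, 15, 16, 26, 40]

The merge sort proceeds by recursively splitting the array and merging sorted halves.
After all merges, the sorted array is [1, 1, 4, 15, 15, 16, 26, 40].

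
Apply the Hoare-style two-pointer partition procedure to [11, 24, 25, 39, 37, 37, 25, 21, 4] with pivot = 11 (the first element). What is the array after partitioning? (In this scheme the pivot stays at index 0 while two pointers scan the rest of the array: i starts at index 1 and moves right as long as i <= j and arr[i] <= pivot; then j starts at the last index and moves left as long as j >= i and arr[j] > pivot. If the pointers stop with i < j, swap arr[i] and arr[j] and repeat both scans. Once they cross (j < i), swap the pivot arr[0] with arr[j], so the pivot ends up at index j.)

Hoare-style two-pointer partition with pivot = 11:

Initial array: [11, 24, 25, 39, 37, 37, 25, 21, 4]

Pointers start at i = 1, j = 8.
i stops at index 1 (arr[1]=24 > 11), j stops at index 8 (arr[8]=4 <= 11): swap arr[1] and arr[8], array becomes [11, 4, 25, 39, 37, 37, 25, 21, 24]
i ends at 2, j ends at 1: the pointers have crossed (j < i), so scanning stops.

Swap pivot arr[0] with arr[1] to place pivot at position 1: [4, 11, 25, 39, 37, 37, 25, 21, 24]
Pivot position: 1

After partitioning with pivot 11, the array becomes [4, 11, 25, 39, 37, 37, 25, 21, 24]. The pivot is placed at index 1. All elements to the left of the pivot are <= 11, and all elements to the right are > 11.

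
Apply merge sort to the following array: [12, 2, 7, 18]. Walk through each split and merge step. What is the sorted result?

Merge sort trace:

Split: [12, 2, 7, 18] -> [12, 2] and [7, 18]
  Split: [12, 2] -> [12] and [2]
  Merge: [12] + [2] -> [2, 12]
  Split: [7, 18] -> [7] and [18]
  Merge: [7] + [18] -> [7, 18]
Merge: [2, 12] + [7, 18] -> [2, 7, 12, 18]

Final sorted array: [2, 7, 12, 18]

The merge sort proceeds by recursively splitting the array and merging sorted halves.
After all merges, the sorted array is [2, 7, 12, 18].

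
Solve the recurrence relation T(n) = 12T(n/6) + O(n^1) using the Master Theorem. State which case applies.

Master Theorem for T(n) = 12T(n/6) + O(n^1):

a = 12, b = 6, c = 1
log_b(a) = log_6(12) = 1.3869

Case 1: c = 1 < log_6(12) = 1.3869
T(n) = O(n^(log_6 12))

For T(n) = 12T(n/6) + O(n^1): log_6(12) = 1.3869. This is Case 1 of the Master Theorem (c < log_b(a), work dominated by leaves), giving O(n^(log_6 12)).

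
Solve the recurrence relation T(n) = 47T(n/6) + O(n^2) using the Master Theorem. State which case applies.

Master Theorem for T(n) = 47T(n/6) + O(n^2):

a = 47, b = 6, c = 2
log_b(a) = log_6(47) = 2.1488

Case 1: c = 2 < log_6(47) = 2.1488
T(n) = O(n^(log_6 47))

For T(n) = 47T(n/6) + O(n^2): log_6(47) = 2.1488. This is Case 1 of the Master Theorem (c < log_b(a), work dominated by leaves), giving O(n^(log_6 47)).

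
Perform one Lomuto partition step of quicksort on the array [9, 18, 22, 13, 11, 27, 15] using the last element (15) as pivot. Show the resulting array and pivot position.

Lomuto partition with pivot = 15:

Initial array: [9, 18, 22, 13, 11, 27, 15]

arr[0]=9 <= 15: swap with position 0, array becomes [9, 18, 22, 13, 11, 27, 15]
arr[1]=18 > 15: no swap
arr[2]=22 > 15: no swap
arr[3]=13 <= 15: swap with position 1, array becomes [9, 13, 22, 18, 11, 27, 15]
arr[4]=11 <= 15: swap with position 2, array becomes [9, 13, 11, 18, 22, 27, 15]
arr[5]=27 > 15: no swap

Place pivot at position 3: [9, 13, 11, 15, 22, 27, 18]
Pivot position: 3

After partitioning with pivot 15, the array becomes [9, 13, 11, 15, 22, 27, 18]. The pivot is placed at index 3. All elements to the left of the pivot are <= 15, and all elements to the right are > 15.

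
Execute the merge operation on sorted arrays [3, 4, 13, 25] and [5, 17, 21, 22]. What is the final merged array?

Merging process:

Compare 3 vs 5: take 3 from left. Merged: [3]
Compare 4 vs 5: take 4 from left. Merged: [3, 4]
Compare 13 vs 5: take 5 from right. Merged: [3, 4, 5]
Compare 13 vs 17: take 13 from left. Merged: [3, 4, 5, 13]
Compare 25 vs 17: take 17 from right. Merged: [3, 4, 5, 13, 17]
Compare 25 vs 21: take 21 from right. Merged: [3, 4, 5, 13, 17, 21]
Compare 25 vs 22: take 22 from right. Merged: [3, 4, 5, 13, 17, 21, 22]
Append remaining from left: [25]. Merged: [3, 4, 5, 13, 17, 21, 22, 25]

Final merged array: [3, 4, 5, 13, 17, 21, 22, 25]
Total comparisons: 7

The merged array is [3, 4, 5, 13, 17, 21, 22, 25], requiring 7 comparisons. The merge step runs in O(n) time where n is the total number of elements.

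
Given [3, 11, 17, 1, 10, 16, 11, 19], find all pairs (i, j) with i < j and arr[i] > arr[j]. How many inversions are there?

Finding inversions in [3, 11, 17, 1, 10, 16, 11, 19]:

(0, 3): arr[0]=3 > arr[3]=1
(1, 3): arr[1]=11 > arr[3]=1
(1, 4): arr[1]=11 > arr[4]=10
(2, 3): arr[2]=17 > arr[3]=1
(2, 4): arr[2]=17 > arr[4]=10
(2, 5): arr[2]=17 > arr[5]=16
(2, 6): arr[2]=17 > arr[6]=11
(5, 6): arr[5]=16 > arr[6]=11

Total inversions: 8

The array has 8 inversion(s): (0,3), (1,3), (1,4), (2,3), (2,4), (2,5), (2,6), (5,6). Each pair (i,j) satisfies i < j and arr[i] > arr[j].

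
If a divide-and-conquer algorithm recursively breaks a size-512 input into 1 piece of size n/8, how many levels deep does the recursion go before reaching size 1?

For divide and conquer with division factor 8:

Problem sizes at each level:
Level 0: 512
Level 1: 64
Level 2: 8
Level 3: 1

The root is level 0 and the size-1 base case is level 3 (the tree spans levels 0 through 3, i.e. 4 levels counting the root), so the depth is the number of divisions: log_8(512) = 3

The recursion tree depth is log_8(512) = 3. At each level, the problem size is divided by 8, so it takes 3 divisions to reduce to a base case of size 1. The algorithm makes 1 recursive call at each level.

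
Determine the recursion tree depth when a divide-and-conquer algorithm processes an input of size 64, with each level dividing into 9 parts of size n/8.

For divide and conquer with division factor 8:

Problem sizes at each level:
Level 0: 64
Level 1: 8
Level 2: 1

The root is level 0 and the size-1 base case is level 2 (the tree spans levels 0 through 2, i.e. 3 levels counting the root), so the depth is the number of divisions: log_8(64) = 2

The recursion tree depth is log_8(64) = 2. At each level, the problem size is divided by 8, so it takes 2 divisions to reduce to a base case of size 1. The algorithm makes 9 recursive calls at each level.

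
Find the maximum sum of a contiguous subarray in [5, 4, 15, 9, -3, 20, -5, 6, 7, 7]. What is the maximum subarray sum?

Using Kadane's algorithm on [5, 4, 15, 9, -3, 20, -5, 6, 7, 7]:

Scanning through the array:
Position 1 (value 4): max_ending_here = 9, max_so_far = 9
Position 2 (value 15): max_ending_here = 24, max_so_far = 24
Position 3 (value 9): max_ending_here = 33, max_so_far = 33
Position 4 (value -3): max_ending_here = 30, max_so_far = 33
Position 5 (value 20): max_ending_here = 50, max_so_far = 50
Position 6 (value -5): max_ending_here = 45, max_so_far = 50
Position 7 (value 6): max_ending_here = 51, max_so_far = 51
Position 8 (value 7): max_ending_here = 58, max_so_far = 58
Position 9 (value 7): max_ending_here = 65, max_so_far = 65

Maximum subarray: [5, 4, 15, 9, -3, 20, -5, 6, 7, 7]
Maximum sum: 65

The maximum subarray is [5, 4, 15, 9, -3, 20, -5, 6, 7, 7] with sum 65. This subarray runs from index 0 to index 9.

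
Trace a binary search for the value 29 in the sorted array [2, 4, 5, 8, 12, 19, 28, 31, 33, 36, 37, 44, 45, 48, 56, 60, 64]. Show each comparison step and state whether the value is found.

Binary search for 29 in [2, 4, 5, 8, 12, 19, 28, 31, 33, 36, 37, 44, 45, 48, 56, 60, 64]:

lo=0, hi=16, mid=8, arr[mid]=33 -> 33 > 29, search left half
lo=0, hi=7, mid=3, arr[mid]=8 -> 8 < 29, search right half
lo=4, hi=7, mid=5, arr[mid]=19 -> 19 < 29, search right half
lo=6, hi=7, mid=6, arr[mid]=28 -> 28 < 29, search right half
lo=7, hi=7, mid=7, arr[mid]=31 -> 31 > 29, search left half
lo=7 > hi=6, target 29 not found

Binary search determines that 29 is not in the array after 5 comparisons. The search space was exhausted without finding the target.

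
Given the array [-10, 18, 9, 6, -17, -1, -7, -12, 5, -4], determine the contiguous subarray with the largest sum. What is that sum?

Using Kadane's algorithm on [-10, 18, 9, 6, -17, -1, -7, -12, 5, -4]:

Scanning through the array:
Position 1 (value 18): max_ending_here = 18, max_so_far = 18
Position 2 (value 9): max_ending_here = 27, max_so_far = 27
Position 3 (value 6): max_ending_here = 33, max_so_far = 33
Position 4 (value -17): max_ending_here = 16, max_so_far = 33
Position 5 (value -1): max_ending_here = 15, max_so_far = 33
Position 6 (value -7): max_ending_here = 8, max_so_far = 33
Position 7 (value -12): max_ending_here = -4, max_so_far = 33
Position 8 (value 5): max_ending_here = 5, max_so_far = 33
Position 9 (value -4): max_ending_here = 1, max_so_far = 33

Maximum subarray: [18, 9, 6]
Maximum sum: 33

The maximum subarray is [18, 9, 6] with sum 33. This subarray runs from index 1 to index 3.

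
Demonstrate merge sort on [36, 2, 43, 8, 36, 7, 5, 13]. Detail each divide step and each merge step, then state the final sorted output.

Merge sort trace:

Split: [36, 2, 43, 8, 36, 7, 5, 13] -> [36, 2, 43, 8] and [36, 7, 5, 13]
  Split: [36, 2, 43, 8] -> [36, 2] and [43, 8]
    Split: [36, 2] -> [36] and [2]
    Merge: [36] + [2] -> [2, 36]
    Split: [43, 8] -> [43] and [8]
    Merge: [43] + [8] -> [8, 43]
  Merge: [2, 36] + [8, 43] -> [2, 8, 36, 43]
  Split: [36, 7, 5, 13] -> [36, 7] and [5, 13]
    Split: [36, 7] -> [36] and [7]
    Merge: [36] + [7] -> [7, 36]
    Split: [5, 13] -> [5] and [13]
    Merge: [5] + [13] -> [5, 13]
  Merge: [7, 36] + [5, 13] -> [5, 7, 13, 36]
Merge: [2, 8, 36, 43] + [5, 7, 13, 36] -> [2, 5, 7, 8, 13, 36, 36, 43]

Final sorted array: [2, 5, 7, 8, 13, 36, 36, 43]

The merge sort proceeds by recursively splitting the array and merging sorted halves.
After all merges, the sorted array is [2, 5, 7, 8, 13, 36, 36, 43].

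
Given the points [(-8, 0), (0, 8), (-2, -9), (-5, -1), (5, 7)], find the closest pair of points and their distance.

Computing all pairwise distances among 5 points:

d((-8, 0), (0, 8)) = 11.3137
d((-8, 0), (-2, -9)) = 10.8167
d((-8, 0), (-5, -1)) = 3.1623 <-- minimum
d((-8, 0), (5, 7)) = 14.7648
d((0, 8), (-2, -9)) = 17.1172
d((0, 8), (-5, -1)) = 10.2956
d((0, 8), (5, 7)) = 5.099
d((-2, -9), (-5, -1)) = 8.544
d((-2, -9), (5, 7)) = 17.4642
d((-5, -1), (5, 7)) = 12.8062

Closest pair: (-8, 0) and (-5, -1) with distance 3.1623

The closest pair is (-8, 0) and (-5, -1) with Euclidean distance 3.1623. For 5 points, brute-force pairwise comparison is shown above. For large n, the divide-and-conquer algorithm (sort by x, recurse on halves, check the dividing strip) achieves O(n log n).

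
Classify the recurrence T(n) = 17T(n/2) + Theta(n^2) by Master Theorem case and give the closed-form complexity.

Master Theorem for T(n) = 17T(n/2) + O(n^2):

a = 17, b = 2, c = 2
log_b(a) = log_2(17) = 4.0875

Case 1: c = 2 < log_2(17) = 4.0875
T(n) = O(n^(log_2 17))

For T(n) = 17T(n/2) + O(n^2): log_2(17) = 4.0875. This is Case 1 of the Master Theorem (c < log_b(a), work dominated by leaves), giving O(n^(log_2 17)).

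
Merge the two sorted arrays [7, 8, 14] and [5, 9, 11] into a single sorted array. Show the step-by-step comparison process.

Merging process:

Compare 7 vs 5: take 5 from right. Merged: [5]
Compare 7 vs 9: take 7 from left. Merged: [5, 7]
Compare 8 vs 9: take 8 from left. Merged: [5, 7, 8]
Compare 14 vs 9: take 9 from right. Merged: [5, 7, 8, 9]
Compare 14 vs 11: take 11 from right. Merged: [5, 7, 8, 9, 11]
Append remaining from left: [14]. Merged: [5, 7, 8, 9, 11, 14]

Final merged array: [5, 7, 8, 9, 11, 14]
Total comparisons: 5

The merged array is [5, 7, 8, 9, 11, 14], requiring 5 comparisons. The merge step runs in O(n) time where n is the total number of elements.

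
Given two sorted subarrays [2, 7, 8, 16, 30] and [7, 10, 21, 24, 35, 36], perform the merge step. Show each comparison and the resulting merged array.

Merging process:

Compare 2 vs 7: take 2 from left. Merged: [2]
Compare 7 vs 7: take 7 from left. Merged: [2, 7]
Compare 8 vs 7: take 7 from right. Merged: [2, 7, 7]
Compare 8 vs 10: take 8 from left. Merged: [2, 7, 7, 8]
Compare 16 vs 10: take 10 from right. Merged: [2, 7, 7, 8, 10]
Compare 16 vs 21: take 16 from left. Merged: [2, 7, 7, 8, 10, 16]
Compare 30 vs 21: take 21 from right. Merged: [2, 7, 7, 8, 10, 16, 21]
Compare 30 vs 24: take 24 from right. Merged: [2, 7, 7, 8, 10, 16, 21, 24]
Compare 30 vs 35: take 30 from left. Merged: [2, 7, 7, 8, 10, 16, 21, 24, 30]
Append remaining from right: [35, 36]. Merged: [2, 7, 7, 8, 10, 16, 21, 24, 30, 35, 36]

Final merged array: [2, 7, 7, 8, 10, 16, 21, 24, 30, 35, 36]
Total comparisons: 9

The merged array is [2, 7, 7, 8, 10, 16, 21, 24, 30, 35, 36], requiring 9 comparisons. The merge step runs in O(n) time where n is the total number of elements.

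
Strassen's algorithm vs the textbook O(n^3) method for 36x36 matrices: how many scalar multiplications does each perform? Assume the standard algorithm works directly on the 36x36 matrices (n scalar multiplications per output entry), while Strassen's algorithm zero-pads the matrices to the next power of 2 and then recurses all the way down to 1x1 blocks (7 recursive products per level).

Matrix multiplication for 36x36 matrices:

Strassen's algorithm requires power-of-2 dimensions. Pad 36x36 to 64x64 (next power of 2).

Standard algorithm: 36^3 = 46656 multiplications
Strassen's algorithm: 7^(log2(64)) = 7^6 = 117649 multiplications
Difference: 46656 - 117649 = -70993 (Strassen uses MORE here due to padding overhead — for small or just-over-power-of-2 n, padding can outweigh the per-level savings)

Standard: 46656 multiplications (36^3). Strassen: 117649 multiplications (7^6, after padding to 64x64). Strassen reduces 8 recursive multiplications to 7 at each level.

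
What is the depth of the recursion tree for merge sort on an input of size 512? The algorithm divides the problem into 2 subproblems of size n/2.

For divide and conquer with division factor 2:

Problem sizes at each level:
Level 0: 512
Level 1: 256
Level 2: 128
Level 3: 64
Level 4: 32
Level 5: 16
Level 6: 8
Level 7: 4
Level 8: 2
Level 9: 1

The root is level 0 and the size-1 base case is level 9 (the tree spans levels 0 through 9, i.e. 10 levels counting the root), so the depth is the number of divisions: log_2(512) = 9

The recursion tree depth is log_2(512) = 9. At each level, the problem size is divided by 2, so it takes 9 divisions to reduce to a base case of size 1. The algorithm makes 2 recursive calls at each level.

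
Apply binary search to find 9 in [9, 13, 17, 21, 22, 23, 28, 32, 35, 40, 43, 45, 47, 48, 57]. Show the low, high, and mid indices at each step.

Binary search for 9 in [9, 13, 17, 21, 22, 23, 28, 32, 35, 40, 43, 45, 47, 48, 57]:

lo=0, hi=14, mid=7, arr[mid]=32 -> 32 > 9, search left half
lo=0, hi=6, mid=3, arr[mid]=21 -> 21 > 9, search left half
lo=0, hi=2, mid=1, arr[mid]=13 -> 13 > 9, search left half
lo=0, hi=0, mid=0, arr[mid]=9 -> Found target at index 0!

Binary search finds 9 at index 0 after 4 comparisons. The search repeatedly halves the search space by comparing with the middle element.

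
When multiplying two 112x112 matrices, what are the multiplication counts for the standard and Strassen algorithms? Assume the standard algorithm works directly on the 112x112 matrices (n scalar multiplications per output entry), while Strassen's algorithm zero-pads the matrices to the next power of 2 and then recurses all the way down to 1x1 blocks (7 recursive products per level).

Matrix multiplication for 112x112 matrices:

Strassen's algorithm requires power-of-2 dimensions. Pad 112x112 to 128x128 (next power of 2).

Standard algorithm: 112^3 = 1404928 multiplications
Strassen's algorithm: 7^(log2(128)) = 7^7 = 823543 multiplications
Savings: 1404928 - 823543 = 581385 multiplications

Standard: 1404928 multiplications (112^3). Strassen: 823543 multiplications (7^7, after padding to 128x128). Strassen reduces 8 recursive multiplications to 7 at each level.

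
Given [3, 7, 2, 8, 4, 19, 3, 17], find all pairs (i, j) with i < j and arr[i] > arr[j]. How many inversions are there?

Finding inversions in [3, 7, 2, 8, 4, 19, 3, 17]:

(0, 2): arr[0]=3 > arr[2]=2
(1, 2): arr[1]=7 > arr[2]=2
(1, 4): arr[1]=7 > arr[4]=4
(1, 6): arr[1]=7 > arr[6]=3
(3, 4): arr[3]=8 > arr[4]=4
(3, 6): arr[3]=8 > arr[6]=3
(4, 6): arr[4]=4 > arr[6]=3
(5, 6): arr[5]=19 > arr[6]=3
(5, 7): arr[5]=19 > arr[7]=17

Total inversions: 9

The array has 9 inversion(s): (0,2), (1,2), (1,4), (1,6), (3,4), (3,6), (4,6), (5,6), (5,7). Each pair (i,j) satisfies i < j and arr[i] > arr[j].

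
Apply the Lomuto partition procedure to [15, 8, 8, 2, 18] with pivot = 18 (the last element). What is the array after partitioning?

Lomuto partition with pivot = 18:

Initial array: [15, 8, 8, 2, 18]

arr[0]=15 <= 18: swap with position 0, array becomes [15, 8, 8, 2, 18]
arr[1]=8 <= 18: swap with position 1, array becomes [15, 8, 8, 2, 18]
arr[2]=8 <= 18: swap with position 2, array becomes [15, 8, 8, 2, 18]
arr[3]=2 <= 18: swap with position 3, array becomes [15, 8, 8, 2, 18]

Place pivot at position 4: [15, 8, 8, 2, 18]
Pivot position: 4

After partitioning with pivot 18, the array becomes [15, 8, 8, 2, 18]. The pivot is placed at index 4. All elements to the left of the pivot are <= 18, and all elements to the right are > 18.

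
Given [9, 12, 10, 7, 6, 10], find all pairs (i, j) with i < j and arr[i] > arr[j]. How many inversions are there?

Finding inversions in [9, 12, 10, 7, 6, 10]:

(0, 3): arr[0]=9 > arr[3]=7
(0, 4): arr[0]=9 > arr[4]=6
(1, 2): arr[1]=12 > arr[2]=10
(1, 3): arr[1]=12 > arr[3]=7
(1, 4): arr[1]=12 > arr[4]=6
(1, 5): arr[1]=12 > arr[5]=10
(2, 3): arr[2]=10 > arr[3]=7
(2, 4): arr[2]=10 > arr[4]=6
(3, 4): arr[3]=7 > arr[4]=6

Total inversions: 9

The array has 9 inversion(s): (0,3), (0,4), (1,2), (1,3), (1,4), (1,5), (2,3), (2,4), (3,4). Each pair (i,j) satisfies i < j and arr[i] > arr[j].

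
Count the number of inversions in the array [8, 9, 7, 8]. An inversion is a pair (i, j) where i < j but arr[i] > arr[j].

Finding inversions in [8, 9, 7, 8]:

(0, 2): arr[0]=8 > arr[2]=7
(1, 2): arr[1]=9 > arr[2]=7
(1, 3): arr[1]=9 > arr[3]=8

Total inversions: 3

The array has 3 inversion(s): (0,2), (1,2), (1,3). Each pair (i,j) satisfies i < j and arr[i] > arr[j].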